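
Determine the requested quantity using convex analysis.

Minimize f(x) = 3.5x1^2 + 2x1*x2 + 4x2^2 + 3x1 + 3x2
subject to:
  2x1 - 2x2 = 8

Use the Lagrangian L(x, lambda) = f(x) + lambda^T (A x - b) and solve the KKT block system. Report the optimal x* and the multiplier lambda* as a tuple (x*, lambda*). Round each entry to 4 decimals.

Form the Lagrangian:
  L(x, lambda) = (1/2) x^T Q x + c^T x + lambda^T (A x - b)
Stationarity (grad_x L = 0): Q x + c + A^T lambda = 0.
Primal feasibility: A x = b.

This gives the KKT block system:
  [ Q   A^T ] [ x     ]   [-c ]
  [ A    0  ] [ lambda ] = [ b ]

Solving the linear system:
  x*      = (1.7895, -2.2105)
  lambda* = (-5.5526)
  f(x*)   = 21.5789

x* = (1.7895, -2.2105), lambda* = (-5.5526)


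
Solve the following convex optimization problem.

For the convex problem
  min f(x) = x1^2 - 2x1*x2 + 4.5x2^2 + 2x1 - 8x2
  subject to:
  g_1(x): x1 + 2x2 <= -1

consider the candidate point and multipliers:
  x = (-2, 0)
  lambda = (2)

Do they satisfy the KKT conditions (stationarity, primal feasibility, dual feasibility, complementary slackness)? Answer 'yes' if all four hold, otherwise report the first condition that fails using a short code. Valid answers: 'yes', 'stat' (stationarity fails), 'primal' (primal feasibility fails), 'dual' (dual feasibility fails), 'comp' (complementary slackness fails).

Gradient of f: grad f(x) = Q x + c = (-2, -4)
Constraint values g_i(x) = a_i^T x - b_i:
  g_1((-2, 0)) = -1
Stationarity residual: grad f(x) + sum_i lambda_i a_i = (0, 0)
  -> stationarity OK
Primal feasibility (all g_i <= 0): OK
Dual feasibility (all lambda_i >= 0): OK
Complementary slackness (lambda_i * g_i(x) = 0 for all i): FAILS

Verdict: the first failing condition is complementary_slackness -> comp.

comp


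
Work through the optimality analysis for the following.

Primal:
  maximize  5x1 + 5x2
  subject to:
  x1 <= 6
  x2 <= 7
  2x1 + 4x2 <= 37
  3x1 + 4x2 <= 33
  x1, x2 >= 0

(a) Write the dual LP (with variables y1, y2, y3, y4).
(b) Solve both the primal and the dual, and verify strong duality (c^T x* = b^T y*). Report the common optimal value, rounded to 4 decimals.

The standard primal-dual pair for 'max c^T x s.t. A x <= b, x >= 0' is:
  Dual:  min b^T y  s.t.  A^T y >= c,  y >= 0.

So the dual LP is:
  minimize  6y1 + 7y2 + 37y3 + 33y4
  subject to:
    y1 + 2y3 + 3y4 >= 5
    y2 + 4y3 + 4y4 >= 5
    y1, y2, y3, y4 >= 0

Solving the primal: x* = (6, 3.75).
  primal value c^T x* = 48.75.
Solving the dual: y* = (1.25, 0, 0, 1.25).
  dual value b^T y* = 48.75.
Strong duality: c^T x* = b^T y*. Confirmed.

48.75


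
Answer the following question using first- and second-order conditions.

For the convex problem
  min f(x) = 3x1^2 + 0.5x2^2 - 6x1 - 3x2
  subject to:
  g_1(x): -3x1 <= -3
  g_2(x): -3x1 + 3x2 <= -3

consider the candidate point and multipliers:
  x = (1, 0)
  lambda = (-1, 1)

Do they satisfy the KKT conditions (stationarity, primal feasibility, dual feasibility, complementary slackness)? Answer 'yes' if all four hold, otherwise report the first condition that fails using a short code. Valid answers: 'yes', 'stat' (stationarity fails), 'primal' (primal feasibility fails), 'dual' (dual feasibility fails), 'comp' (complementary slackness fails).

Gradient of f: grad f(x) = Q x + c = (0, -3)
Constraint values g_i(x) = a_i^T x - b_i:
  g_1((1, 0)) = 0
  g_2((1, 0)) = 0
Stationarity residual: grad f(x) + sum_i lambda_i a_i = (0, 0)
  -> stationarity OK
Primal feasibility (all g_i <= 0): OK
Dual feasibility (all lambda_i >= 0): FAILS
Complementary slackness (lambda_i * g_i(x) = 0 for all i): OK

Verdict: the first failing condition is dual_feasibility -> dual.

dual


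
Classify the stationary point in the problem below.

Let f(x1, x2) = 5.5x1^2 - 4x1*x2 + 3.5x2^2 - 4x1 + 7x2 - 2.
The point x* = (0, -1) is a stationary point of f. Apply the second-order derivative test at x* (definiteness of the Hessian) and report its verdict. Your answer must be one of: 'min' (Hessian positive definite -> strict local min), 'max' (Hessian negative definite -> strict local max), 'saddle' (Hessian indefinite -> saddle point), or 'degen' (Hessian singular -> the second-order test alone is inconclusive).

Compute the Hessian H = grad^2 f:
  H = [[11, -4], [-4, 7]]
Verify stationarity: grad f(x*) = H x* + g = (0, 0).
Eigenvalues of H: 4.5279, 13.4721.
Both eigenvalues > 0, so H is positive definite -> x* is a strict local min.

min


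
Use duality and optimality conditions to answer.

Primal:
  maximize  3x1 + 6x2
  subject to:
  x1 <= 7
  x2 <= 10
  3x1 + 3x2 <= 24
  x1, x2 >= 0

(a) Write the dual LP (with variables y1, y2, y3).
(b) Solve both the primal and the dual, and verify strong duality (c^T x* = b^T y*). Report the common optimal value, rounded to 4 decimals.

The standard primal-dual pair for 'max c^T x s.t. A x <= b, x >= 0' is:
  Dual:  min b^T y  s.t.  A^T y >= c,  y >= 0.

So the dual LP is:
  minimize  7y1 + 10y2 + 24y3
  subject to:
    y1 + 3y3 >= 3
    y2 + 3y3 >= 6
    y1, y2, y3 >= 0

Solving the primal: x* = (0, 8).
  primal value c^T x* = 48.
Solving the dual: y* = (0, 0, 2).
  dual value b^T y* = 48.
Strong duality: c^T x* = b^T y*. Confirmed.

48


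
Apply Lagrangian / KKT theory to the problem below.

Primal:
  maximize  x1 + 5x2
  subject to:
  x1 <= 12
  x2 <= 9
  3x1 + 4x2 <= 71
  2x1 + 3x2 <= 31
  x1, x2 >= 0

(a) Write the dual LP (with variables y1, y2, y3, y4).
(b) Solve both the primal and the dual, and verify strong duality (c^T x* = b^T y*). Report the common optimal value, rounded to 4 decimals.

The standard primal-dual pair for 'max c^T x s.t. A x <= b, x >= 0' is:
  Dual:  min b^T y  s.t.  A^T y >= c,  y >= 0.

So the dual LP is:
  minimize  12y1 + 9y2 + 71y3 + 31y4
  subject to:
    y1 + 3y3 + 2y4 >= 1
    y2 + 4y3 + 3y4 >= 5
    y1, y2, y3, y4 >= 0

Solving the primal: x* = (2, 9).
  primal value c^T x* = 47.
Solving the dual: y* = (0, 3.5, 0, 0.5).
  dual value b^T y* = 47.
Strong duality: c^T x* = b^T y*. Confirmed.

47


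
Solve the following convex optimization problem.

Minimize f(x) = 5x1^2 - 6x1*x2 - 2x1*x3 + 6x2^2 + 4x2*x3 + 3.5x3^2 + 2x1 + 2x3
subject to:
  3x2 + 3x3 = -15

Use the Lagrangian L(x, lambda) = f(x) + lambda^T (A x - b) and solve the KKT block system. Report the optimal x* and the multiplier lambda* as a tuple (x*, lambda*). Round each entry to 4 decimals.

Form the Lagrangian:
  L(x, lambda) = (1/2) x^T Q x + c^T x + lambda^T (A x - b)
Stationarity (grad_x L = 0): Q x + c + A^T lambda = 0.
Primal feasibility: A x = b.

This gives the KKT block system:
  [ Q   A^T ] [ x     ]   [-c ]
  [ A    0  ] [ lambda ] = [ b ]

Solving the linear system:
  x*      = (-1.9574, -1.8936, -3.1064)
  lambda* = (7.8014)
  f(x*)   = 53.4468

x* = (-1.9574, -1.8936, -3.1064), lambda* = (7.8014)


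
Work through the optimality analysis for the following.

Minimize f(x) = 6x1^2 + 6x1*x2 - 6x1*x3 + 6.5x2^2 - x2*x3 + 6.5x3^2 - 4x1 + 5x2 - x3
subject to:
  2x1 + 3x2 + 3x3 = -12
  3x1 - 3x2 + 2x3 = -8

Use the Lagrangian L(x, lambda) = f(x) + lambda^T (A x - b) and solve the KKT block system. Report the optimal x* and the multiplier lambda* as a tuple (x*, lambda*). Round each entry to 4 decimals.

Form the Lagrangian:
  L(x, lambda) = (1/2) x^T Q x + c^T x + lambda^T (A x - b)
Stationarity (grad_x L = 0): Q x + c + A^T lambda = 0.
Primal feasibility: A x = b.

This gives the KKT block system:
  [ Q   A^T ] [ x     ]   [-c ]
  [ A    0  ] [ lambda ] = [ b ]

Solving the linear system:
  x*      = (-1.7629, -0.5876, -2.2371)
  lambda* = (5.2474, 1.5876)
  f(x*)   = 41.0103

x* = (-1.7629, -0.5876, -2.2371), lambda* = (5.2474, 1.5876)


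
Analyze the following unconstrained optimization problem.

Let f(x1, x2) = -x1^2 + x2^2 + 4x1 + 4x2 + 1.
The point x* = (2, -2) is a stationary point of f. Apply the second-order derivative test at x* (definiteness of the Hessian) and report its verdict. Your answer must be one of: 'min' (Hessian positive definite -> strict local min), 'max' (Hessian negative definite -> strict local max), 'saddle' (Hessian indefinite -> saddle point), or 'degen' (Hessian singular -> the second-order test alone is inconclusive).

Compute the Hessian H = grad^2 f:
  H = [[-2, 0], [0, 2]]
Verify stationarity: grad f(x*) = H x* + g = (0, 0).
Eigenvalues of H: -2, 2.
Eigenvalues have mixed signs, so H is indefinite -> x* is a saddle point.

saddle


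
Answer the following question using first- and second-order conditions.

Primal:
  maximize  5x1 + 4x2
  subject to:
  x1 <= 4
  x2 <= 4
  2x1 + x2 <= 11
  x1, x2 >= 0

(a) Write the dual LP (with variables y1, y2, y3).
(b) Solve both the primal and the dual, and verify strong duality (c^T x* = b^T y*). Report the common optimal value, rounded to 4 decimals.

The standard primal-dual pair for 'max c^T x s.t. A x <= b, x >= 0' is:
  Dual:  min b^T y  s.t.  A^T y >= c,  y >= 0.

So the dual LP is:
  minimize  4y1 + 4y2 + 11y3
  subject to:
    y1 + 2y3 >= 5
    y2 + y3 >= 4
    y1, y2, y3 >= 0

Solving the primal: x* = (3.5, 4).
  primal value c^T x* = 33.5.
Solving the dual: y* = (0, 1.5, 2.5).
  dual value b^T y* = 33.5.
Strong duality: c^T x* = b^T y*. Confirmed.

33.5


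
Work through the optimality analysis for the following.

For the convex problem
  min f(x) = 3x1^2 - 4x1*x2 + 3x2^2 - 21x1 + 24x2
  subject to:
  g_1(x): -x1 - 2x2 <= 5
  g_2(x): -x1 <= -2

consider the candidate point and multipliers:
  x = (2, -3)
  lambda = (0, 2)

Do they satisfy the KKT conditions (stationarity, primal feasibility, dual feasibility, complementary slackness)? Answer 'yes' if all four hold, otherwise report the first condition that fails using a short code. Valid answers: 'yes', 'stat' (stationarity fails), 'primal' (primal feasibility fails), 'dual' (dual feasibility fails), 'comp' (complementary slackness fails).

Gradient of f: grad f(x) = Q x + c = (3, -2)
Constraint values g_i(x) = a_i^T x - b_i:
  g_1((2, -3)) = -1
  g_2((2, -3)) = 0
Stationarity residual: grad f(x) + sum_i lambda_i a_i = (1, -2)
  -> stationarity FAILS
Primal feasibility (all g_i <= 0): OK
Dual feasibility (all lambda_i >= 0): OK
Complementary slackness (lambda_i * g_i(x) = 0 for all i): OK

Verdict: the first failing condition is stationarity -> stat.

stat


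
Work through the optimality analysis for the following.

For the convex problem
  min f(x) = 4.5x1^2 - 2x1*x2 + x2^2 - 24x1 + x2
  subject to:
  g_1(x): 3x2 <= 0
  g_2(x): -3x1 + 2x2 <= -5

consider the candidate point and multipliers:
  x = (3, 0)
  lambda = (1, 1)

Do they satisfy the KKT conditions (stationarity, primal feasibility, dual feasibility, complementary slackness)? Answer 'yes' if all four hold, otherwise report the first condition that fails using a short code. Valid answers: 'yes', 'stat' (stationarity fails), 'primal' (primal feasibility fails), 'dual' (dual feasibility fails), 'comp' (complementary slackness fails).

Gradient of f: grad f(x) = Q x + c = (3, -5)
Constraint values g_i(x) = a_i^T x - b_i:
  g_1((3, 0)) = 0
  g_2((3, 0)) = -4
Stationarity residual: grad f(x) + sum_i lambda_i a_i = (0, 0)
  -> stationarity OK
Primal feasibility (all g_i <= 0): OK
Dual feasibility (all lambda_i >= 0): OK
Complementary slackness (lambda_i * g_i(x) = 0 for all i): FAILS

Verdict: the first failing condition is complementary_slackness -> comp.

comp


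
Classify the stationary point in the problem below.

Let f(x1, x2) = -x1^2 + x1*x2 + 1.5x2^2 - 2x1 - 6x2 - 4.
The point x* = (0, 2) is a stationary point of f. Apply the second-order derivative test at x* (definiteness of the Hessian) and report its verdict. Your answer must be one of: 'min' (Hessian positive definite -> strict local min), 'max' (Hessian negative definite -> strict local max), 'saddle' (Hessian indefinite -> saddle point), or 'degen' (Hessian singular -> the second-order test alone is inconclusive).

Compute the Hessian H = grad^2 f:
  H = [[-2, 1], [1, 3]]
Verify stationarity: grad f(x*) = H x* + g = (0, 0).
Eigenvalues of H: -2.1926, 3.1926.
Eigenvalues have mixed signs, so H is indefinite -> x* is a saddle point.

saddle


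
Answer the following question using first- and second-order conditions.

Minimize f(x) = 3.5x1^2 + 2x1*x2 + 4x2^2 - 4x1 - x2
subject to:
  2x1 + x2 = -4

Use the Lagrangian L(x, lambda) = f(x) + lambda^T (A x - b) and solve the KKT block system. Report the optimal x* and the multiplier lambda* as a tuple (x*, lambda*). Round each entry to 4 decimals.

Form the Lagrangian:
  L(x, lambda) = (1/2) x^T Q x + c^T x + lambda^T (A x - b)
Stationarity (grad_x L = 0): Q x + c + A^T lambda = 0.
Primal feasibility: A x = b.

This gives the KKT block system:
  [ Q   A^T ] [ x     ]   [-c ]
  [ A    0  ] [ lambda ] = [ b ]

Solving the linear system:
  x*      = (-1.7419, -0.5161)
  lambda* = (8.6129)
  f(x*)   = 20.9677

x* = (-1.7419, -0.5161), lambda* = (8.6129)


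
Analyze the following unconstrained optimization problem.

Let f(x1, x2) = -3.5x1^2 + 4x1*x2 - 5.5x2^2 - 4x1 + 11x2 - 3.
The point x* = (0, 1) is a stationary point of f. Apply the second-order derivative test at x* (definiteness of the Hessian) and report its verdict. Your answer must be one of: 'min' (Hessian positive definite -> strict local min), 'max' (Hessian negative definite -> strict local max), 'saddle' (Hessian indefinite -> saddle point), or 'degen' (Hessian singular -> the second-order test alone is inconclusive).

Compute the Hessian H = grad^2 f:
  H = [[-7, 4], [4, -11]]
Verify stationarity: grad f(x*) = H x* + g = (0, 0).
Eigenvalues of H: -13.4721, -4.5279.
Both eigenvalues < 0, so H is negative definite -> x* is a strict local max.

max


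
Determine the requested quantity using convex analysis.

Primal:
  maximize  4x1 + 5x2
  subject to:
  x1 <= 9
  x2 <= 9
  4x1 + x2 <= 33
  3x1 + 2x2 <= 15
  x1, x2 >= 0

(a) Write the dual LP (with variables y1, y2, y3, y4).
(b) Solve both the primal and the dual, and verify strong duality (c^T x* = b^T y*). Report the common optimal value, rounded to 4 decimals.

The standard primal-dual pair for 'max c^T x s.t. A x <= b, x >= 0' is:
  Dual:  min b^T y  s.t.  A^T y >= c,  y >= 0.

So the dual LP is:
  minimize  9y1 + 9y2 + 33y3 + 15y4
  subject to:
    y1 + 4y3 + 3y4 >= 4
    y2 + y3 + 2y4 >= 5
    y1, y2, y3, y4 >= 0

Solving the primal: x* = (0, 7.5).
  primal value c^T x* = 37.5.
Solving the dual: y* = (0, 0, 0, 2.5).
  dual value b^T y* = 37.5.
Strong duality: c^T x* = b^T y*. Confirmed.

37.5


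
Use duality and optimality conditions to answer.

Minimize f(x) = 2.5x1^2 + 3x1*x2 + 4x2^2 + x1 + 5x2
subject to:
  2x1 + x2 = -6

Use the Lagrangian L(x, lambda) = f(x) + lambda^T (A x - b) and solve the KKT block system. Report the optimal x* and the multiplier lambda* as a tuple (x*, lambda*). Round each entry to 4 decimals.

Form the Lagrangian:
  L(x, lambda) = (1/2) x^T Q x + c^T x + lambda^T (A x - b)
Stationarity (grad_x L = 0): Q x + c + A^T lambda = 0.
Primal feasibility: A x = b.

This gives the KKT block system:
  [ Q   A^T ] [ x     ]   [-c ]
  [ A    0  ] [ lambda ] = [ b ]

Solving the linear system:
  x*      = (-2.76, -0.48)
  lambda* = (7.12)
  f(x*)   = 18.78

x* = (-2.76, -0.48), lambda* = (7.12)


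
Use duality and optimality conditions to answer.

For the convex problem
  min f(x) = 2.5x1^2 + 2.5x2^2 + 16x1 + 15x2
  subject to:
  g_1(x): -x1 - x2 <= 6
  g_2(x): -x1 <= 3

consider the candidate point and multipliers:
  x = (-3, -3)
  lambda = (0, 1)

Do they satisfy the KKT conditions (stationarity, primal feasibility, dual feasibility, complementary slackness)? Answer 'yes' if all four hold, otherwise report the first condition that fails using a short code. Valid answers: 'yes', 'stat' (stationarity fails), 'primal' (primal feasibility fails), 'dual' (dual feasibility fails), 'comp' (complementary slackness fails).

Gradient of f: grad f(x) = Q x + c = (1, 0)
Constraint values g_i(x) = a_i^T x - b_i:
  g_1((-3, -3)) = 0
  g_2((-3, -3)) = 0
Stationarity residual: grad f(x) + sum_i lambda_i a_i = (0, 0)
  -> stationarity OK
Primal feasibility (all g_i <= 0): OK
Dual feasibility (all lambda_i >= 0): OK
Complementary slackness (lambda_i * g_i(x) = 0 for all i): OK

Verdict: yes, KKT holds.

yes


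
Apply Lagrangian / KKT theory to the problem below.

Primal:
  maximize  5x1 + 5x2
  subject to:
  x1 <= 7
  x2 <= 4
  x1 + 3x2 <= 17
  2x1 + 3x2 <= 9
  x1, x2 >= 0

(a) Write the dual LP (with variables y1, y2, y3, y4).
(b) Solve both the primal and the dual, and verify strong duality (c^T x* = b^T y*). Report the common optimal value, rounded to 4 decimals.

The standard primal-dual pair for 'max c^T x s.t. A x <= b, x >= 0' is:
  Dual:  min b^T y  s.t.  A^T y >= c,  y >= 0.

So the dual LP is:
  minimize  7y1 + 4y2 + 17y3 + 9y4
  subject to:
    y1 + y3 + 2y4 >= 5
    y2 + 3y3 + 3y4 >= 5
    y1, y2, y3, y4 >= 0

Solving the primal: x* = (4.5, 0).
  primal value c^T x* = 22.5.
Solving the dual: y* = (0, 0, 0, 2.5).
  dual value b^T y* = 22.5.
Strong duality: c^T x* = b^T y*. Confirmed.

22.5


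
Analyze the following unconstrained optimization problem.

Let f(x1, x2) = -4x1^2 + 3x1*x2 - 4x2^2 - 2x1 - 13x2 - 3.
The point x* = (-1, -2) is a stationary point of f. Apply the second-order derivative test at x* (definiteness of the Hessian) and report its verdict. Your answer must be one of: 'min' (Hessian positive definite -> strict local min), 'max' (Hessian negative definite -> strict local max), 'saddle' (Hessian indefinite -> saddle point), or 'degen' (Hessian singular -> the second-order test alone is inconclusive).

Compute the Hessian H = grad^2 f:
  H = [[-8, 3], [3, -8]]
Verify stationarity: grad f(x*) = H x* + g = (0, 0).
Eigenvalues of H: -11, -5.
Both eigenvalues < 0, so H is negative definite -> x* is a strict local max.

max


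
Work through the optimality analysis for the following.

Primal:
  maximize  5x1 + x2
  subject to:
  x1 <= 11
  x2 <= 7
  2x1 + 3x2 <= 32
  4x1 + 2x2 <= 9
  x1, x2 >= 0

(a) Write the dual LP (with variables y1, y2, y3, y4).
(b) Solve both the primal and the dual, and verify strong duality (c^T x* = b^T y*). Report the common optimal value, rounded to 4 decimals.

The standard primal-dual pair for 'max c^T x s.t. A x <= b, x >= 0' is:
  Dual:  min b^T y  s.t.  A^T y >= c,  y >= 0.

So the dual LP is:
  minimize  11y1 + 7y2 + 32y3 + 9y4
  subject to:
    y1 + 2y3 + 4y4 >= 5
    y2 + 3y3 + 2y4 >= 1
    y1, y2, y3, y4 >= 0

Solving the primal: x* = (2.25, 0).
  primal value c^T x* = 11.25.
Solving the dual: y* = (0, 0, 0, 1.25).
  dual value b^T y* = 11.25.
Strong duality: c^T x* = b^T y*. Confirmed.

11.25


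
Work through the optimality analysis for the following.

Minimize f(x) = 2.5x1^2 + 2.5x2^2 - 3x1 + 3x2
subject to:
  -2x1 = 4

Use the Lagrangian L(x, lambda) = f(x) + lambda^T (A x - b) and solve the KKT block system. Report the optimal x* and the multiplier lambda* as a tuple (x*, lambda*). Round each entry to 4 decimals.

Form the Lagrangian:
  L(x, lambda) = (1/2) x^T Q x + c^T x + lambda^T (A x - b)
Stationarity (grad_x L = 0): Q x + c + A^T lambda = 0.
Primal feasibility: A x = b.

This gives the KKT block system:
  [ Q   A^T ] [ x     ]   [-c ]
  [ A    0  ] [ lambda ] = [ b ]

Solving the linear system:
  x*      = (-2, -0.6)
  lambda* = (-6.5)
  f(x*)   = 15.1

x* = (-2, -0.6), lambda* = (-6.5)


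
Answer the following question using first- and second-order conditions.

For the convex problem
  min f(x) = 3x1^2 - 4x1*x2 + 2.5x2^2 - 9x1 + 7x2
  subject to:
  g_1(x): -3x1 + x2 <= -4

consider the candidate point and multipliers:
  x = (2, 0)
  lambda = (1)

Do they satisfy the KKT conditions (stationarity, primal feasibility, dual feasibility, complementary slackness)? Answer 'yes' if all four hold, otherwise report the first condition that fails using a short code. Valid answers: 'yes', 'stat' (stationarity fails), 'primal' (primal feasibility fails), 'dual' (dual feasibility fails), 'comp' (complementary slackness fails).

Gradient of f: grad f(x) = Q x + c = (3, -1)
Constraint values g_i(x) = a_i^T x - b_i:
  g_1((2, 0)) = -2
Stationarity residual: grad f(x) + sum_i lambda_i a_i = (0, 0)
  -> stationarity OK
Primal feasibility (all g_i <= 0): OK
Dual feasibility (all lambda_i >= 0): OK
Complementary slackness (lambda_i * g_i(x) = 0 for all i): FAILS

Verdict: the first failing condition is complementary_slackness -> comp.

comp


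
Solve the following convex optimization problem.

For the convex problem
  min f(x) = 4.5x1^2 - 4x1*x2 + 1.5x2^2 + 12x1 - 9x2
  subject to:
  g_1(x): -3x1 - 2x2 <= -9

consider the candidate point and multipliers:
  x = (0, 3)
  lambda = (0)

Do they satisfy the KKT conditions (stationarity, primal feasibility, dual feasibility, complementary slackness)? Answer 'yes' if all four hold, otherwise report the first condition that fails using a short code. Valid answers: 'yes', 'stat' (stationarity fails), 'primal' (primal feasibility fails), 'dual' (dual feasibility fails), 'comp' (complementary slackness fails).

Gradient of f: grad f(x) = Q x + c = (0, 0)
Constraint values g_i(x) = a_i^T x - b_i:
  g_1((0, 3)) = 3
Stationarity residual: grad f(x) + sum_i lambda_i a_i = (0, 0)
  -> stationarity OK
Primal feasibility (all g_i <= 0): FAILS
Dual feasibility (all lambda_i >= 0): OK
Complementary slackness (lambda_i * g_i(x) = 0 for all i): OK

Verdict: the first failing condition is primal_feasibility -> primal.

primal


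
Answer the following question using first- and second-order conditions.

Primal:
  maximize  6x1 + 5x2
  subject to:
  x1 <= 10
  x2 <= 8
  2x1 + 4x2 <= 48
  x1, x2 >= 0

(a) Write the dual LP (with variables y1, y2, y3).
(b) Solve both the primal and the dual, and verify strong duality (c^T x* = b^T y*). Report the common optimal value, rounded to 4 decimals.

The standard primal-dual pair for 'max c^T x s.t. A x <= b, x >= 0' is:
  Dual:  min b^T y  s.t.  A^T y >= c,  y >= 0.

So the dual LP is:
  minimize  10y1 + 8y2 + 48y3
  subject to:
    y1 + 2y3 >= 6
    y2 + 4y3 >= 5
    y1, y2, y3 >= 0

Solving the primal: x* = (10, 7).
  primal value c^T x* = 95.
Solving the dual: y* = (3.5, 0, 1.25).
  dual value b^T y* = 95.
Strong duality: c^T x* = b^T y*. Confirmed.

95


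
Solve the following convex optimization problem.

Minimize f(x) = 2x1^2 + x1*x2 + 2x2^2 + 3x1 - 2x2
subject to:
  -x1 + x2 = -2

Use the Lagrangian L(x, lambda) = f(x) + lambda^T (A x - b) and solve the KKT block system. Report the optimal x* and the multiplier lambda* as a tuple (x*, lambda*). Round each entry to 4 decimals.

Form the Lagrangian:
  L(x, lambda) = (1/2) x^T Q x + c^T x + lambda^T (A x - b)
Stationarity (grad_x L = 0): Q x + c + A^T lambda = 0.
Primal feasibility: A x = b.

This gives the KKT block system:
  [ Q   A^T ] [ x     ]   [-c ]
  [ A    0  ] [ lambda ] = [ b ]

Solving the linear system:
  x*      = (0.9, -1.1)
  lambda* = (5.5)
  f(x*)   = 7.95

x* = (0.9, -1.1), lambda* = (5.5)


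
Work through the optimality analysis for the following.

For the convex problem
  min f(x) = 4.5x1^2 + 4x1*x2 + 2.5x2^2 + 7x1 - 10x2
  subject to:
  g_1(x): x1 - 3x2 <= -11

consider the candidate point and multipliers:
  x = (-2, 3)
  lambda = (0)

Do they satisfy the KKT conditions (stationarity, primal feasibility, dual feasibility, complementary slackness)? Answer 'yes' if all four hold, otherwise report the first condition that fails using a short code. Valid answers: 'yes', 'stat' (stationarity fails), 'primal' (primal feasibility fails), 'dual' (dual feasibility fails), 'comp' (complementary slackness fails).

Gradient of f: grad f(x) = Q x + c = (1, -3)
Constraint values g_i(x) = a_i^T x - b_i:
  g_1((-2, 3)) = 0
Stationarity residual: grad f(x) + sum_i lambda_i a_i = (1, -3)
  -> stationarity FAILS
Primal feasibility (all g_i <= 0): OK
Dual feasibility (all lambda_i >= 0): OK
Complementary slackness (lambda_i * g_i(x) = 0 for all i): OK

Verdict: the first failing condition is stationarity -> stat.

stat


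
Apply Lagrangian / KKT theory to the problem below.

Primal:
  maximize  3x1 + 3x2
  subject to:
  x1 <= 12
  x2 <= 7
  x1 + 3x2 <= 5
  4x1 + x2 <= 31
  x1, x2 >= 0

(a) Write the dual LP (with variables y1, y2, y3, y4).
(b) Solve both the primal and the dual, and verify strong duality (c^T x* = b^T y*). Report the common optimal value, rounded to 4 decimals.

The standard primal-dual pair for 'max c^T x s.t. A x <= b, x >= 0' is:
  Dual:  min b^T y  s.t.  A^T y >= c,  y >= 0.

So the dual LP is:
  minimize  12y1 + 7y2 + 5y3 + 31y4
  subject to:
    y1 + y3 + 4y4 >= 3
    y2 + 3y3 + y4 >= 3
    y1, y2, y3, y4 >= 0

Solving the primal: x* = (5, 0).
  primal value c^T x* = 15.
Solving the dual: y* = (0, 0, 3, 0).
  dual value b^T y* = 15.
Strong duality: c^T x* = b^T y*. Confirmed.

15


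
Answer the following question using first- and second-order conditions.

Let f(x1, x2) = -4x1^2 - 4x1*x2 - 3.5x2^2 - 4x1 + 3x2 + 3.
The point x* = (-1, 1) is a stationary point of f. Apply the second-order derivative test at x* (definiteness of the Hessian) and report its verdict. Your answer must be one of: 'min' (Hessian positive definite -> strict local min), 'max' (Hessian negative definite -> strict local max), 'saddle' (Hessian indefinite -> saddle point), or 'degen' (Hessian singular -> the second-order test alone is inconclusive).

Compute the Hessian H = grad^2 f:
  H = [[-8, -4], [-4, -7]]
Verify stationarity: grad f(x*) = H x* + g = (0, 0).
Eigenvalues of H: -11.5311, -3.4689.
Both eigenvalues < 0, so H is negative definite -> x* is a strict local max.

max


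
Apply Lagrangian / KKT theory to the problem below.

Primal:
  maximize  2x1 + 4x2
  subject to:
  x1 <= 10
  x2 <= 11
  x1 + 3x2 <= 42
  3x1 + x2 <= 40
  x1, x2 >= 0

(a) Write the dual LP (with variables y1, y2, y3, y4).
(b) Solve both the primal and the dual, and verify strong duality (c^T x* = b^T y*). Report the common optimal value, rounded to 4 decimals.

The standard primal-dual pair for 'max c^T x s.t. A x <= b, x >= 0' is:
  Dual:  min b^T y  s.t.  A^T y >= c,  y >= 0.

So the dual LP is:
  minimize  10y1 + 11y2 + 42y3 + 40y4
  subject to:
    y1 + y3 + 3y4 >= 2
    y2 + 3y3 + y4 >= 4
    y1, y2, y3, y4 >= 0

Solving the primal: x* = (9.75, 10.75).
  primal value c^T x* = 62.5.
Solving the dual: y* = (0, 0, 1.25, 0.25).
  dual value b^T y* = 62.5.
Strong duality: c^T x* = b^T y*. Confirmed.

62.5


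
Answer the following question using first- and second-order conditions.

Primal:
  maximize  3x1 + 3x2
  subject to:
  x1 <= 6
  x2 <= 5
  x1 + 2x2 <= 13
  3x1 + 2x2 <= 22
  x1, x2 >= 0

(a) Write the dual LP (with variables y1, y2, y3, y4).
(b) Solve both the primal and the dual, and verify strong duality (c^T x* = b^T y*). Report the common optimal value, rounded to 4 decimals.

The standard primal-dual pair for 'max c^T x s.t. A x <= b, x >= 0' is:
  Dual:  min b^T y  s.t.  A^T y >= c,  y >= 0.

So the dual LP is:
  minimize  6y1 + 5y2 + 13y3 + 22y4
  subject to:
    y1 + y3 + 3y4 >= 3
    y2 + 2y3 + 2y4 >= 3
    y1, y2, y3, y4 >= 0

Solving the primal: x* = (4.5, 4.25).
  primal value c^T x* = 26.25.
Solving the dual: y* = (0, 0, 0.75, 0.75).
  dual value b^T y* = 26.25.
Strong duality: c^T x* = b^T y*. Confirmed.

26.25


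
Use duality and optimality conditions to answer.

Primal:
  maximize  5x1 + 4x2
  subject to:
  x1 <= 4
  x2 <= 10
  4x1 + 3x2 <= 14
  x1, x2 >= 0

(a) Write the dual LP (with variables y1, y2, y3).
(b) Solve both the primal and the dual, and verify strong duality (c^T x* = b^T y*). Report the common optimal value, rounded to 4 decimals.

The standard primal-dual pair for 'max c^T x s.t. A x <= b, x >= 0' is:
  Dual:  min b^T y  s.t.  A^T y >= c,  y >= 0.

So the dual LP is:
  minimize  4y1 + 10y2 + 14y3
  subject to:
    y1 + 4y3 >= 5
    y2 + 3y3 >= 4
    y1, y2, y3 >= 0

Solving the primal: x* = (0, 4.6667).
  primal value c^T x* = 18.6667.
Solving the dual: y* = (0, 0, 1.3333).
  dual value b^T y* = 18.6667.
Strong duality: c^T x* = b^T y*. Confirmed.

18.6667


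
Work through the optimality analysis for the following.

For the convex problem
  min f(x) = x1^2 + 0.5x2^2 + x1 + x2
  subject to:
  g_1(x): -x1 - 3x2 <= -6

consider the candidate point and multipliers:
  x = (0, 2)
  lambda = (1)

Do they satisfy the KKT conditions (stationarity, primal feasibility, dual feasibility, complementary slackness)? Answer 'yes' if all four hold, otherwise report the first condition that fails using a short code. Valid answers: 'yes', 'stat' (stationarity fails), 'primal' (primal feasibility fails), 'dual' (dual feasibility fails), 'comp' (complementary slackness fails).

Gradient of f: grad f(x) = Q x + c = (1, 3)
Constraint values g_i(x) = a_i^T x - b_i:
  g_1((0, 2)) = 0
Stationarity residual: grad f(x) + sum_i lambda_i a_i = (0, 0)
  -> stationarity OK
Primal feasibility (all g_i <= 0): OK
Dual feasibility (all lambda_i >= 0): OK
Complementary slackness (lambda_i * g_i(x) = 0 for all i): OK

Verdict: yes, KKT holds.

yes


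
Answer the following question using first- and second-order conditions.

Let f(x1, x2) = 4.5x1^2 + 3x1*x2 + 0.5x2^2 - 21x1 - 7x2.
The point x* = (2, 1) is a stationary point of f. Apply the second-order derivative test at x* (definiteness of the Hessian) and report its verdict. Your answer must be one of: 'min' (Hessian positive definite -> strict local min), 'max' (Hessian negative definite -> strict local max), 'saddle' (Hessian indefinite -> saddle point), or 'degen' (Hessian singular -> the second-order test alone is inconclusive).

Compute the Hessian H = grad^2 f:
  H = [[9, 3], [3, 1]]
Verify stationarity: grad f(x*) = H x* + g = (0, 0).
Eigenvalues of H: 0, 10.
H has a zero eigenvalue (singular; positive semidefinite but not definite), so H is neither positive definite, negative definite, nor indefinite. The second-order test alone is inconclusive -> degen.
(Indeed, f is constant along the null direction of H through x*, so x* is not a strict local extremum.)

degen


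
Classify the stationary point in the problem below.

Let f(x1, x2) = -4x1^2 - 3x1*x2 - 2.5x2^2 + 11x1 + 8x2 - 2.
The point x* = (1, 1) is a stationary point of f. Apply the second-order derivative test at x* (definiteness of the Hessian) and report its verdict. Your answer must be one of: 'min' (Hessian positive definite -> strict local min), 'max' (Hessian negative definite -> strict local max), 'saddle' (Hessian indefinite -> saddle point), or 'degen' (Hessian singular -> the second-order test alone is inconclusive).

Compute the Hessian H = grad^2 f:
  H = [[-8, -3], [-3, -5]]
Verify stationarity: grad f(x*) = H x* + g = (0, 0).
Eigenvalues of H: -9.8541, -3.1459.
Both eigenvalues < 0, so H is negative definite -> x* is a strict local max.

max


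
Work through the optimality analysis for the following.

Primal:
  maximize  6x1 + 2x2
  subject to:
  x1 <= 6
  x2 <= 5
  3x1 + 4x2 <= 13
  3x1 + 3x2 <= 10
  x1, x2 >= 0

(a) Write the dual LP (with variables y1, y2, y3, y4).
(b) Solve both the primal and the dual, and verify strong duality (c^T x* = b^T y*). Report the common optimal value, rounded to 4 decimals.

The standard primal-dual pair for 'max c^T x s.t. A x <= b, x >= 0' is:
  Dual:  min b^T y  s.t.  A^T y >= c,  y >= 0.

So the dual LP is:
  minimize  6y1 + 5y2 + 13y3 + 10y4
  subject to:
    y1 + 3y3 + 3y4 >= 6
    y2 + 4y3 + 3y4 >= 2
    y1, y2, y3, y4 >= 0

Solving the primal: x* = (3.3333, 0).
  primal value c^T x* = 20.
Solving the dual: y* = (0, 0, 0, 2).
  dual value b^T y* = 20.
Strong duality: c^T x* = b^T y*. Confirmed.

20


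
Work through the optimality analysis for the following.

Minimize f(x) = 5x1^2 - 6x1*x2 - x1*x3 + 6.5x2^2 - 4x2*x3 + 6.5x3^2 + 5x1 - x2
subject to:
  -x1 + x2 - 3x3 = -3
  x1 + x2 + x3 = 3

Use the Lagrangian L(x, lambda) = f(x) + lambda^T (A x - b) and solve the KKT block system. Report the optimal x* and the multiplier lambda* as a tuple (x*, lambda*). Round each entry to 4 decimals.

Form the Lagrangian:
  L(x, lambda) = (1/2) x^T Q x + c^T x + lambda^T (A x - b)
Stationarity (grad_x L = 0): Q x + c + A^T lambda = 0.
Primal feasibility: A x = b.

This gives the KKT block system:
  [ Q   A^T ] [ x     ]   [-c ]
  [ A    0  ] [ lambda ] = [ b ]

Solving the linear system:
  x*      = (0.8605, 1.0698, 1.0698)
  lambda* = (1.3256, -4.7907)
  f(x*)   = 10.7907

x* = (0.8605, 1.0698, 1.0698), lambda* = (1.3256, -4.7907)


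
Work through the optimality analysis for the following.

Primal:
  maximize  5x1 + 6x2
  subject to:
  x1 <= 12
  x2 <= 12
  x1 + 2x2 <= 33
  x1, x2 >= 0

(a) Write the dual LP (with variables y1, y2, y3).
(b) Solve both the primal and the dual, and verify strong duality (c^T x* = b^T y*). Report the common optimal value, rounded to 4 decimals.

The standard primal-dual pair for 'max c^T x s.t. A x <= b, x >= 0' is:
  Dual:  min b^T y  s.t.  A^T y >= c,  y >= 0.

So the dual LP is:
  minimize  12y1 + 12y2 + 33y3
  subject to:
    y1 + y3 >= 5
    y2 + 2y3 >= 6
    y1, y2, y3 >= 0

Solving the primal: x* = (12, 10.5).
  primal value c^T x* = 123.
Solving the dual: y* = (2, 0, 3).
  dual value b^T y* = 123.
Strong duality: c^T x* = b^T y*. Confirmed.

123


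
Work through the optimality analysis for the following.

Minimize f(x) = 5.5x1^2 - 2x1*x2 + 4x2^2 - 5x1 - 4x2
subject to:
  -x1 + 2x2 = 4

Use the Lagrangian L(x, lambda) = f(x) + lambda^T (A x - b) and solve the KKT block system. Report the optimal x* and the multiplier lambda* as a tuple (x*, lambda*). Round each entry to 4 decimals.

Form the Lagrangian:
  L(x, lambda) = (1/2) x^T Q x + c^T x + lambda^T (A x - b)
Stationarity (grad_x L = 0): Q x + c + A^T lambda = 0.
Primal feasibility: A x = b.

This gives the KKT block system:
  [ Q   A^T ] [ x     ]   [-c ]
  [ A    0  ] [ lambda ] = [ b ]

Solving the linear system:
  x*      = (0.2727, 2.1364)
  lambda* = (-6.2727)
  f(x*)   = 7.5909

x* = (0.2727, 2.1364), lambda* = (-6.2727)


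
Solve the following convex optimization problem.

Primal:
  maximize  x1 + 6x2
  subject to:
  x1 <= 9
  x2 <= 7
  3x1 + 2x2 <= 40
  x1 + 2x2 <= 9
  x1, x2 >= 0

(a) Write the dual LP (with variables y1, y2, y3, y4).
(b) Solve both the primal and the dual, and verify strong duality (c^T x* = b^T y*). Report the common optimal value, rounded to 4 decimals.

The standard primal-dual pair for 'max c^T x s.t. A x <= b, x >= 0' is:
  Dual:  min b^T y  s.t.  A^T y >= c,  y >= 0.

So the dual LP is:
  minimize  9y1 + 7y2 + 40y3 + 9y4
  subject to:
    y1 + 3y3 + y4 >= 1
    y2 + 2y3 + 2y4 >= 6
    y1, y2, y3, y4 >= 0

Solving the primal: x* = (0, 4.5).
  primal value c^T x* = 27.
Solving the dual: y* = (0, 0, 0, 3).
  dual value b^T y* = 27.
Strong duality: c^T x* = b^T y*. Confirmed.

27


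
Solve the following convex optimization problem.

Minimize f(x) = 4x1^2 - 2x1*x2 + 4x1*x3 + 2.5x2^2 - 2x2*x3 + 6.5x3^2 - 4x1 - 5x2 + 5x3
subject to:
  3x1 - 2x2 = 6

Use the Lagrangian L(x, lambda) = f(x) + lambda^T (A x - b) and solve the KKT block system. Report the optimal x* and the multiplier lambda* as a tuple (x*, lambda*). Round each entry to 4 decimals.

Form the Lagrangian:
  L(x, lambda) = (1/2) x^T Q x + c^T x + lambda^T (A x - b)
Stationarity (grad_x L = 0): Q x + c + A^T lambda = 0.
Primal feasibility: A x = b.

This gives the KKT block system:
  [ Q   A^T ] [ x     ]   [-c ]
  [ A    0  ] [ lambda ] = [ b ]

Solving the linear system:
  x*      = (2.1898, 0.2847, -1.0146)
  lambda* = (-2.9635)
  f(x*)   = 1.2628

x* = (2.1898, 0.2847, -1.0146), lambda* = (-2.9635)


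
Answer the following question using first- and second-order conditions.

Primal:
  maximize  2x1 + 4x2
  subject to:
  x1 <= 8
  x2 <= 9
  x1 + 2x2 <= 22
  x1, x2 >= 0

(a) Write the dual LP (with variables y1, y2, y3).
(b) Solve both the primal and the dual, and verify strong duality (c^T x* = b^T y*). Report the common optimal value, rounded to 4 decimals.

The standard primal-dual pair for 'max c^T x s.t. A x <= b, x >= 0' is:
  Dual:  min b^T y  s.t.  A^T y >= c,  y >= 0.

So the dual LP is:
  minimize  8y1 + 9y2 + 22y3
  subject to:
    y1 + y3 >= 2
    y2 + 2y3 >= 4
    y1, y2, y3 >= 0

Solving the primal: x* = (4, 9).
  primal value c^T x* = 44.
Solving the dual: y* = (0, 0, 2).
  dual value b^T y* = 44.
Strong duality: c^T x* = b^T y*. Confirmed.

44


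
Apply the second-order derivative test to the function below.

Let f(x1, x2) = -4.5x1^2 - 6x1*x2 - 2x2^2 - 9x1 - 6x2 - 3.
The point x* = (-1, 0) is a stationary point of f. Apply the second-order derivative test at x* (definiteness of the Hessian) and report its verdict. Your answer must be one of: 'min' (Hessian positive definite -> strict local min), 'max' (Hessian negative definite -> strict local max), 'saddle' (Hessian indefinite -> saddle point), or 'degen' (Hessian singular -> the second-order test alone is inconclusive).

Compute the Hessian H = grad^2 f:
  H = [[-9, -6], [-6, -4]]
Verify stationarity: grad f(x*) = H x* + g = (0, 0).
Eigenvalues of H: -13, 0.
H has a zero eigenvalue (singular; negative semidefinite but not definite), so H is neither positive definite, negative definite, nor indefinite. The second-order test alone is inconclusive -> degen.
(Indeed, f is constant along the null direction of H through x*, so x* is not a strict local extremum.)

degen


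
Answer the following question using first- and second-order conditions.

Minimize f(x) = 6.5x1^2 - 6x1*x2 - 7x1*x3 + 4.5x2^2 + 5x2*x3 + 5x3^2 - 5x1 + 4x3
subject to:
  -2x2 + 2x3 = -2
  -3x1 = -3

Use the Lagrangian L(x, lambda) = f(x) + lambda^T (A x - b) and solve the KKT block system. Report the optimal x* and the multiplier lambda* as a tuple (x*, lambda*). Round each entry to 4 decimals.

Form the Lagrangian:
  L(x, lambda) = (1/2) x^T Q x + c^T x + lambda^T (A x - b)
Stationarity (grad_x L = 0): Q x + c + A^T lambda = 0.
Primal feasibility: A x = b.

This gives the KKT block system:
  [ Q   A^T ] [ x     ]   [-c ]
  [ A    0  ] [ lambda ] = [ b ]

Solving the linear system:
  x*      = (1, 0.8276, -0.1724)
  lambda* = (0.2931, 1.4138)
  f(x*)   = -0.431

x* = (1, 0.8276, -0.1724), lambda* = (0.2931, 1.4138)


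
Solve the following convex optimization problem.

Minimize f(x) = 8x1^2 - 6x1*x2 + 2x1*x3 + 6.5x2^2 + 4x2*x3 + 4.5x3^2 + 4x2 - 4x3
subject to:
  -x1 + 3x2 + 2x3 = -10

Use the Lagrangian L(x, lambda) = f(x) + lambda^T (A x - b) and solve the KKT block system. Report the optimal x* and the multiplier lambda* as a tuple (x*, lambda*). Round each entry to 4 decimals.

Form the Lagrangian:
  L(x, lambda) = (1/2) x^T Q x + c^T x + lambda^T (A x - b)
Stationarity (grad_x L = 0): Q x + c + A^T lambda = 0.
Primal feasibility: A x = b.

This gives the KKT block system:
  [ Q   A^T ] [ x     ]   [-c ]
  [ A    0  ] [ lambda ] = [ b ]

Solving the linear system:
  x*      = (-0.2383, -2.8601, -0.829)
  lambda* = (11.6891)
  f(x*)   = 54.3834

x* = (-0.2383, -2.8601, -0.829), lambda* = (11.6891)


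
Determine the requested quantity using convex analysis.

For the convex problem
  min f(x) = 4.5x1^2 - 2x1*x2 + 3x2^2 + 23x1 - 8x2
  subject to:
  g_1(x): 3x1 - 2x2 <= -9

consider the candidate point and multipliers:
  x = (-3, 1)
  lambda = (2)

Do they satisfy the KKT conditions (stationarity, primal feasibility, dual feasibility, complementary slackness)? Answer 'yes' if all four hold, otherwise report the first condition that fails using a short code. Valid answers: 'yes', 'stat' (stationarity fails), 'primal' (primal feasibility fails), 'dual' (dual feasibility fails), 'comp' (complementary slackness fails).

Gradient of f: grad f(x) = Q x + c = (-6, 4)
Constraint values g_i(x) = a_i^T x - b_i:
  g_1((-3, 1)) = -2
Stationarity residual: grad f(x) + sum_i lambda_i a_i = (0, 0)
  -> stationarity OK
Primal feasibility (all g_i <= 0): OK
Dual feasibility (all lambda_i >= 0): OK
Complementary slackness (lambda_i * g_i(x) = 0 for all i): FAILS

Verdict: the first failing condition is complementary_slackness -> comp.

comp


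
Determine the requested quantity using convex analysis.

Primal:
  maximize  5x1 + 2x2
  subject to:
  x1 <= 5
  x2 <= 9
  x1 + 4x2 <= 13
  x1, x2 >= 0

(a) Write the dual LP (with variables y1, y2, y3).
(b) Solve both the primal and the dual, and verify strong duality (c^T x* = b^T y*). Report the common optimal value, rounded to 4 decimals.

The standard primal-dual pair for 'max c^T x s.t. A x <= b, x >= 0' is:
  Dual:  min b^T y  s.t.  A^T y >= c,  y >= 0.

So the dual LP is:
  minimize  5y1 + 9y2 + 13y3
  subject to:
    y1 + y3 >= 5
    y2 + 4y3 >= 2
    y1, y2, y3 >= 0

Solving the primal: x* = (5, 2).
  primal value c^T x* = 29.
Solving the dual: y* = (4.5, 0, 0.5).
  dual value b^T y* = 29.
Strong duality: c^T x* = b^T y*. Confirmed.

29
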